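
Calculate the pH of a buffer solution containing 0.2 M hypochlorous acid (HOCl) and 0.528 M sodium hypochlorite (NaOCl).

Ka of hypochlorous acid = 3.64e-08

pKa = -log(3.64e-08) = 7.44. pH = pKa + log([A⁻]/[HA]) = 7.44 + log(0.528/0.2)

pH = 7.86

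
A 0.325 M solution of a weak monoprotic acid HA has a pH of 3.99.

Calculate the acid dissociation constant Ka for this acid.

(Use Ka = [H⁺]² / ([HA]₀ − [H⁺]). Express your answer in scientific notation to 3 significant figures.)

[H⁺] = 10^(−pH) = 10^(−3.99) = 1.023e-04 M. For HA ⇌ H⁺ + A⁻, Ka = [H⁺][A⁻]/[HA] = [H⁺]² / ([HA]₀ − [H⁺]) = (1.023e-04)² / (0.325 − 1.023e-04) = 3.22e-08.

K_a = 3.22e-08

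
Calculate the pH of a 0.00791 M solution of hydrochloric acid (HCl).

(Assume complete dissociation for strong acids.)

[H⁺] = 0.00791 M for strong acid. pH = -log[H⁺] = -log(0.00791)

pH = 2.10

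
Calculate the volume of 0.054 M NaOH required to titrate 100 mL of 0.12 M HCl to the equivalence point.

At equivalence: moles acid = moles base. moles HCl = 0.12 × 100/1000 = 0.012 mol. V_base = moles / 0.054 × 1000 = 222.2 mL.

V_{base} = 222.2 mL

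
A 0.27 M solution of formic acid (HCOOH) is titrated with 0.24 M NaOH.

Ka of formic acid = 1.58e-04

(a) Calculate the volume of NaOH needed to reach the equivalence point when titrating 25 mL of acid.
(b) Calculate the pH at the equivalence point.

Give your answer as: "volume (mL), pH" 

moles acid = 0.27 × 25/1000 = 0.00675 mol; V_base = moles/0.24 × 1000 = 28.1 mL. At equivalence only the conjugate base is present: [A⁻] = 0.00675/0.053 = 1.2706e-01 M. Kb = Kw/Ka = 6.33e-11; [OH⁻] = √(Kb × [A⁻]) = 2.8358e-06; pOH = 5.55; pH = 14 - pOH = 8.45.

V = 28.1 mL, pH = 8.45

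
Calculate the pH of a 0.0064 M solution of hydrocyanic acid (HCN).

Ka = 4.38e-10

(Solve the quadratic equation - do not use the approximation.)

x² + Ka×x - Ka×C = 0. Using quadratic formula: [H⁺] = 1.6741e-06

pH = 5.78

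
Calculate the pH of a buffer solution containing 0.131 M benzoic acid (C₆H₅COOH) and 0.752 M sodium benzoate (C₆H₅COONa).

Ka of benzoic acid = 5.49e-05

pKa = -log(5.49e-05) = 4.26. pH = pKa + log([A⁻]/[HA]) = 4.26 + log(0.752/0.131)

pH = 5.02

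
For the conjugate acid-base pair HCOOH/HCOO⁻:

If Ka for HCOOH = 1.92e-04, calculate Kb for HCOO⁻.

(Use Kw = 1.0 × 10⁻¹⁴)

For a conjugate pair Ka × Kb = Kw, so Kb = Kw/Ka = 1.0 × 10⁻¹⁴ / 1.92e-04 = 5.21e-11.

K_b = 5.21e-11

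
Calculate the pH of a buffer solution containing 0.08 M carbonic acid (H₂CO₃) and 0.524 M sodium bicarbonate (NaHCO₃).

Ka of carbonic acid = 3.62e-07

pKa = -log(3.62e-07) = 6.44. pH = pKa + log([A⁻]/[HA]) = 6.44 + log(0.524/0.08)

pH = 7.26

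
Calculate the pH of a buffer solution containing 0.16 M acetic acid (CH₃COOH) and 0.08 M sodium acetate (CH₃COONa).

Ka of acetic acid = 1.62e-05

pKa = -log(1.62e-05) = 4.79. pH = pKa + log([A⁻]/[HA]) = 4.79 + log(0.08/0.16)

pH = 4.49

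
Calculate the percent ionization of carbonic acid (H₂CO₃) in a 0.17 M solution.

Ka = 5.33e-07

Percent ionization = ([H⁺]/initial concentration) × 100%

Using Ka equilibrium: x² + Ka×x - Ka×C = 0. Solving: [H⁺] = 3.0075e-04. Percent = (3.0075e-04/0.17) × 100

Percent ionization = 0.177%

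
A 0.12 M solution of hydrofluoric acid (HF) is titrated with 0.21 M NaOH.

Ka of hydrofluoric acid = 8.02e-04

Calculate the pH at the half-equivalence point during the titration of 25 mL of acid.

At half-equivalence [HA] = [A⁻], so Henderson-Hasselbalch gives pH = pKa = -log(8.02e-04) = 3.10.

pH = pKa = 3.10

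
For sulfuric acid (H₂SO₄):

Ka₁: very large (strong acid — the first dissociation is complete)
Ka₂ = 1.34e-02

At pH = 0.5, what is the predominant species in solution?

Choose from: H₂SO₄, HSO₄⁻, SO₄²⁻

The first dissociation is complete, so H₂SO₄ itself is never the predominant species in water; pKa₂ = -log(1.34e-02) = 1.87. For a polyprotic acid the predominant species crosses at each pKa: below pKa_n the protonated form dominates, above it the deprotonated form does. At pH = 0.5, the predominant species is HSO₄⁻.

HSO₄⁻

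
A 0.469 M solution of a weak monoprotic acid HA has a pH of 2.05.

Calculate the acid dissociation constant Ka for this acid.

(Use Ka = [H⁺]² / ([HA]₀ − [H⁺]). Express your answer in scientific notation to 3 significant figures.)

[H⁺] = 10^(−pH) = 10^(−2.05) = 8.913e-03 M. For HA ⇌ H⁺ + A⁻, Ka = [H⁺][A⁻]/[HA] = [H⁺]² / ([HA]₀ − [H⁺]) = (8.913e-03)² / (0.469 − 8.913e-03) = 1.73e-04.

K_a = 1.73e-04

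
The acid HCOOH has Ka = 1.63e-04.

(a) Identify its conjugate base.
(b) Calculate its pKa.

(a) The conjugate base is formed by removing one H⁺ from HCOOH, giving HCOO⁻. (b) pKa = -log(Ka) = -log(1.63e-04) = 3.79.

Conjugate base: HCOO⁻; pK_a = 3.79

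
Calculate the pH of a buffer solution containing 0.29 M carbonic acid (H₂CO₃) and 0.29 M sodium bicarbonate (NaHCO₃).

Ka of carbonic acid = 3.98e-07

pKa = -log(3.98e-07) = 6.40. pH = pKa + log([A⁻]/[HA]) = 6.40 + log(0.29/0.29)

pH = 6.40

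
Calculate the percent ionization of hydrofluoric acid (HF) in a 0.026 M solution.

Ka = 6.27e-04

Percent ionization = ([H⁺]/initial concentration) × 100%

Using Ka equilibrium: x² + Ka×x - Ka×C = 0. Solving: [H⁺] = 3.7362e-03. Percent = (3.7362e-03/0.026) × 100

Percent ionization = 14.4%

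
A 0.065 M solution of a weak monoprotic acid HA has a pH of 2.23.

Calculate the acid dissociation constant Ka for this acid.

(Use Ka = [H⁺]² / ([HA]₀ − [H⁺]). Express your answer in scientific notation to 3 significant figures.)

[H⁺] = 10^(−pH) = 10^(−2.23) = 5.888e-03 M. For HA ⇌ H⁺ + A⁻, Ka = [H⁺][A⁻]/[HA] = [H⁺]² / ([HA]₀ − [H⁺]) = (5.888e-03)² / (0.065 − 5.888e-03) = 5.87e-04.

K_a = 5.87e-04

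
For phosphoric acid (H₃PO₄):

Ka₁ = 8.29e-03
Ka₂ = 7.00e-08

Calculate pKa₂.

pKa₂ = -log(Ka₂) = -log(7.00e-08) = 7.15.

pK_{a2} = 7.15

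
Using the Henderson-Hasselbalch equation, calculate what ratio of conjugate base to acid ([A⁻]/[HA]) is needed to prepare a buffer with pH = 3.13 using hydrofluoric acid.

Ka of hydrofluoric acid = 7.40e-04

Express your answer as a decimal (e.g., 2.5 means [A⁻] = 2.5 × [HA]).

pKa = -log(7.40e-04) = 3.1308. pH = pKa + log([A⁻]/[HA]), so log([A⁻]/[HA]) = pH − pKa = 3.13 − 3.1308 = -0.0008. [A⁻]/[HA] = 10^(-0.0008) = 0.998

[A⁻]/[HA] = 0.998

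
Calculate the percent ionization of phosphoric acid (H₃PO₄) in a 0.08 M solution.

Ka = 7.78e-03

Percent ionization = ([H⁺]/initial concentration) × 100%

Using Ka equilibrium: x² + Ka×x - Ka×C = 0. Solving: [H⁺] = 2.1359e-02. Percent = (2.1359e-02/0.08) × 100

Percent ionization = 26.7%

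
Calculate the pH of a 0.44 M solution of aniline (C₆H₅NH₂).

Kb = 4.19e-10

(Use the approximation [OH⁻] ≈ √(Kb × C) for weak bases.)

[OH⁻] = √(Kb × C) = √(4.19e-10 × 0.44) = 1.3578e-05. pOH = 4.87, pH = 14 - pOH

pH = 9.13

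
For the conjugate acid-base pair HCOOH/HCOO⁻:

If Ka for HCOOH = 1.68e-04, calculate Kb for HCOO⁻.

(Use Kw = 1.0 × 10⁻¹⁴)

For a conjugate pair Ka × Kb = Kw, so Kb = Kw/Ka = 1.0 × 10⁻¹⁴ / 1.68e-04 = 5.95e-11.

K_b = 5.95e-11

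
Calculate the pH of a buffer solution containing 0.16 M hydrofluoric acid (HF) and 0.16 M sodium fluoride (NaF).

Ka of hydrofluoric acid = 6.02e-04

pKa = -log(6.02e-04) = 3.22. pH = pKa + log([A⁻]/[HA]) = 3.22 + log(0.16/0.16)

pH = 3.22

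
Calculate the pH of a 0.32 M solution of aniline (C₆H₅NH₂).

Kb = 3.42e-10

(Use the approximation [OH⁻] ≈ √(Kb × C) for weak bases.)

[OH⁻] = √(Kb × C) = √(3.42e-10 × 0.32) = 1.0461e-05. pOH = 4.98, pH = 14 - pOH

pH = 9.02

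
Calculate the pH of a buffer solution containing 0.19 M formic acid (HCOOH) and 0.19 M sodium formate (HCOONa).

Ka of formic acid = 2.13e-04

pKa = -log(2.13e-04) = 3.67. pH = pKa + log([A⁻]/[HA]) = 3.67 + log(0.19/0.19)

pH = 3.67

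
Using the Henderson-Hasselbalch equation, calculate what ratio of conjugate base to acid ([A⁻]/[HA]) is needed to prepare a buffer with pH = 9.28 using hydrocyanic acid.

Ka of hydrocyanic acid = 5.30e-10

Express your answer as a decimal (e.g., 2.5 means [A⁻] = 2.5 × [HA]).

pKa = -log(5.30e-10) = 9.2757. pH = pKa + log([A⁻]/[HA]), so log([A⁻]/[HA]) = pH − pKa = 9.28 − 9.2757 = 0.0043. [A⁻]/[HA] = 10^(0.0043) = 1.01

[A⁻]/[HA] = 1.01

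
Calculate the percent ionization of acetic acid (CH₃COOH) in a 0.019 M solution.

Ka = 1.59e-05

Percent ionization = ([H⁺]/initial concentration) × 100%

Using Ka equilibrium: x² + Ka×x - Ka×C = 0. Solving: [H⁺] = 5.4174e-04. Percent = (5.4174e-04/0.019) × 100

Percent ionization = 2.85%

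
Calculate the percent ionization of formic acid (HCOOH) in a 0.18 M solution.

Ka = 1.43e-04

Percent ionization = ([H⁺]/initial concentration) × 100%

Using Ka equilibrium: x² + Ka×x - Ka×C = 0. Solving: [H⁺] = 5.0025e-03. Percent = (5.0025e-03/0.18) × 100

Percent ionization = 2.78%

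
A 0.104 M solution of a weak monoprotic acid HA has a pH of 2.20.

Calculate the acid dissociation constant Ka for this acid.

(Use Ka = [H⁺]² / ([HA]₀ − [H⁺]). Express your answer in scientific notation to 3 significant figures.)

[H⁺] = 10^(−pH) = 10^(−2.20) = 6.310e-03 M. For HA ⇌ H⁺ + A⁻, Ka = [H⁺][A⁻]/[HA] = [H⁺]² / ([HA]₀ − [H⁺]) = (6.310e-03)² / (0.104 − 6.310e-03) = 4.08e-04.

K_a = 4.08e-04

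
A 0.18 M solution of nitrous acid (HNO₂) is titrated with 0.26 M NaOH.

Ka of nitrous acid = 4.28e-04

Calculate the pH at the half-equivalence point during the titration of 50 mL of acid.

At half-equivalence [HA] = [A⁻], so Henderson-Hasselbalch gives pH = pKa = -log(4.28e-04) = 3.37.

pH = pKa = 3.37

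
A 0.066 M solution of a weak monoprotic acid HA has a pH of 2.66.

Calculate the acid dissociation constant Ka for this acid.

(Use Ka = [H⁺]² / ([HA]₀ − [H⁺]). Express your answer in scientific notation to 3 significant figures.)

[H⁺] = 10^(−pH) = 10^(−2.66) = 2.188e-03 M. For HA ⇌ H⁺ + A⁻, Ka = [H⁺][A⁻]/[HA] = [H⁺]² / ([HA]₀ − [H⁺]) = (2.188e-03)² / (0.066 − 2.188e-03) = 7.50e-05.

K_a = 7.50e-05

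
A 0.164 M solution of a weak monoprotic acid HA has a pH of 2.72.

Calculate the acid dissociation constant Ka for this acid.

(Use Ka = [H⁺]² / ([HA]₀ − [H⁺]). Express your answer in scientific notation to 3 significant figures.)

[H⁺] = 10^(−pH) = 10^(−2.72) = 1.905e-03 M. For HA ⇌ H⁺ + A⁻, Ka = [H⁺][A⁻]/[HA] = [H⁺]² / ([HA]₀ − [H⁺]) = (1.905e-03)² / (0.164 − 1.905e-03) = 2.24e-05.

K_a = 2.24e-05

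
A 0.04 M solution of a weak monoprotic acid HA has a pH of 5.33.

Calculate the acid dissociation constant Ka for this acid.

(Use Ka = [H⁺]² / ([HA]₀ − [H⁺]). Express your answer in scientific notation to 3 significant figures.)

[H⁺] = 10^(−pH) = 10^(−5.33) = 4.677e-06 M. For HA ⇌ H⁺ + A⁻, Ka = [H⁺][A⁻]/[HA] = [H⁺]² / ([HA]₀ − [H⁺]) = (4.677e-06)² / (0.04 − 4.677e-06) = 5.47e-10.

K_a = 5.47e-10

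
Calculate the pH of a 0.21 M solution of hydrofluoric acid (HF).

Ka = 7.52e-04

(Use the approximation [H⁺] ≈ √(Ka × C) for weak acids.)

[H⁺] = √(Ka × C) = √(7.52e-04 × 0.21) = 1.2567e-02. pH = -log(1.2567e-02)

pH = 1.90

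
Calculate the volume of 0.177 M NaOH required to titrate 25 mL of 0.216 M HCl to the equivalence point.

At equivalence: moles acid = moles base. moles HCl = 0.216 × 25/1000 = 0.0054 mol. V_base = moles / 0.177 × 1000 = 30.5 mL.

V_{base} = 30.5 mL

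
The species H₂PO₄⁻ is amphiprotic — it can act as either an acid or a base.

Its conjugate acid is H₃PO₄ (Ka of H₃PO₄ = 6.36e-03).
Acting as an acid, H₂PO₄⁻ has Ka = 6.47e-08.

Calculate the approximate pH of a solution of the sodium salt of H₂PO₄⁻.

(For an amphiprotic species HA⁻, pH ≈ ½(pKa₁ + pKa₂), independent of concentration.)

pKa₁ = -log(6.36e-03) = 2.20; pKa₂ = -log(6.47e-08) = 7.19. For an amphiprotic species, pH ≈ ½(pKa₁ + pKa₂) = ½(2.20 + 7.19) = 4.69.

pH = 4.69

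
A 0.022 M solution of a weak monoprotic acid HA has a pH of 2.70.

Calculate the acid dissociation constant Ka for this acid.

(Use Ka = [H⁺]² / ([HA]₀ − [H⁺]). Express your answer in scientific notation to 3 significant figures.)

[H⁺] = 10^(−pH) = 10^(−2.70) = 1.995e-03 M. For HA ⇌ H⁺ + A⁻, Ka = [H⁺][A⁻]/[HA] = [H⁺]² / ([HA]₀ − [H⁺]) = (1.995e-03)² / (0.022 − 1.995e-03) = 1.99e-04.

K_a = 1.99e-04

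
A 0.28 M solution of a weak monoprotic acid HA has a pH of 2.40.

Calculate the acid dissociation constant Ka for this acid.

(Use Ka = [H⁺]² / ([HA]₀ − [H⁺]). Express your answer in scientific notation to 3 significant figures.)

[H⁺] = 10^(−pH) = 10^(−2.40) = 3.981e-03 M. For HA ⇌ H⁺ + A⁻, Ka = [H⁺][A⁻]/[HA] = [H⁺]² / ([HA]₀ − [H⁺]) = (3.981e-03)² / (0.28 − 3.981e-03) = 5.74e-05.

K_a = 5.74e-05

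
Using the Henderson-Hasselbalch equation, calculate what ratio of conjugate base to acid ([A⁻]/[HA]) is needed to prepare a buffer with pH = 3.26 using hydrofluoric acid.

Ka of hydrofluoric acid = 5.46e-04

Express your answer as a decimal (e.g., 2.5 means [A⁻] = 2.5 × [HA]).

pKa = -log(5.46e-04) = 3.2628. pH = pKa + log([A⁻]/[HA]), so log([A⁻]/[HA]) = pH − pKa = 3.26 − 3.2628 = -0.0028. [A⁻]/[HA] = 10^(-0.0028) = 0.994

[A⁻]/[HA] = 0.994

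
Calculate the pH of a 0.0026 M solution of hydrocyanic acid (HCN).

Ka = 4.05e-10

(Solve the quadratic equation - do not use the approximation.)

x² + Ka×x - Ka×C = 0. Using quadratic formula: [H⁺] = 1.0260e-06

pH = 5.99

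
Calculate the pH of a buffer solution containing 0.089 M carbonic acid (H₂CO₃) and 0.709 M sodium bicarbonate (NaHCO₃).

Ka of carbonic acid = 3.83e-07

pKa = -log(3.83e-07) = 6.42. pH = pKa + log([A⁻]/[HA]) = 6.42 + log(0.709/0.089)

pH = 7.32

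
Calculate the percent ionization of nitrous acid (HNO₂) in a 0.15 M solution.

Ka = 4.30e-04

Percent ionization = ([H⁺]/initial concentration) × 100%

Using Ka equilibrium: x² + Ka×x - Ka×C = 0. Solving: [H⁺] = 7.8191e-03. Percent = (7.8191e-03/0.15) × 100

Percent ionization = 5.21%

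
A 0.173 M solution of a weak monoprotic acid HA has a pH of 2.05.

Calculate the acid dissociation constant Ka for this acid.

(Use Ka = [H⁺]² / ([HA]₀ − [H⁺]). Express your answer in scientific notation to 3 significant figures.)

[H⁺] = 10^(−pH) = 10^(−2.05) = 8.913e-03 M. For HA ⇌ H⁺ + A⁻, Ka = [H⁺][A⁻]/[HA] = [H⁺]² / ([HA]₀ − [H⁺]) = (8.913e-03)² / (0.173 − 8.913e-03) = 4.84e-04.

K_a = 4.84e-04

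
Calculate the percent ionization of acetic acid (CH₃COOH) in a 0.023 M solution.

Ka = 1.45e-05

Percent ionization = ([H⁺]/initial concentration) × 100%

Using Ka equilibrium: x² + Ka×x - Ka×C = 0. Solving: [H⁺] = 5.7029e-04. Percent = (5.7029e-04/0.023) × 100

Percent ionization = 2.48%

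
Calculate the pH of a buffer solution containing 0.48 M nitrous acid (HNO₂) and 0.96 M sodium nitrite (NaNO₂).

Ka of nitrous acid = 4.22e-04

pKa = -log(4.22e-04) = 3.37. pH = pKa + log([A⁻]/[HA]) = 3.37 + log(0.96/0.48)

pH = 3.68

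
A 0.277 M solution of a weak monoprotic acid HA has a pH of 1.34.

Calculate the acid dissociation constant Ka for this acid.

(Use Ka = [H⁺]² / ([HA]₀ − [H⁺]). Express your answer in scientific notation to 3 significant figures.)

[H⁺] = 10^(−pH) = 10^(−1.34) = 4.571e-02 M. For HA ⇌ H⁺ + A⁻, Ka = [H⁺][A⁻]/[HA] = [H⁺]² / ([HA]₀ − [H⁺]) = (4.571e-02)² / (0.277 − 4.571e-02) = 9.03e-03.

K_a = 9.03e-03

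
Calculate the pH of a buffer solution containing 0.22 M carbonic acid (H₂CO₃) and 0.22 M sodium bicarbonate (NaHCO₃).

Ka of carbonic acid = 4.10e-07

pKa = -log(4.10e-07) = 6.39. pH = pKa + log([A⁻]/[HA]) = 6.39 + log(0.22/0.22)

pH = 6.39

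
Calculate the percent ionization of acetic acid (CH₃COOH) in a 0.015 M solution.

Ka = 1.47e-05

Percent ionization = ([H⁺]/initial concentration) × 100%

Using Ka equilibrium: x² + Ka×x - Ka×C = 0. Solving: [H⁺] = 4.6228e-04. Percent = (4.6228e-04/0.015) × 100

Percent ionization = 3.08%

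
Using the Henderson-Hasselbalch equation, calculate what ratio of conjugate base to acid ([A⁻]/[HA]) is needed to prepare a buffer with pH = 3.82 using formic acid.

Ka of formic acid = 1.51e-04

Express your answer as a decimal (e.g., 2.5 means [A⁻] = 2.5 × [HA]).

pKa = -log(1.51e-04) = 3.8210. pH = pKa + log([A⁻]/[HA]), so log([A⁻]/[HA]) = pH − pKa = 3.82 − 3.8210 = -0.0010. [A⁻]/[HA] = 10^(-0.0010) = 0.998

[A⁻]/[HA] = 0.998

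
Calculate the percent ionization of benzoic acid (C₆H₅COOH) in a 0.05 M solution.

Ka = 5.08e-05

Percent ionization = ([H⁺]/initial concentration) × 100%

Using Ka equilibrium: x² + Ka×x - Ka×C = 0. Solving: [H⁺] = 1.5685e-03. Percent = (1.5685e-03/0.05) × 100

Percent ionization = 3.14%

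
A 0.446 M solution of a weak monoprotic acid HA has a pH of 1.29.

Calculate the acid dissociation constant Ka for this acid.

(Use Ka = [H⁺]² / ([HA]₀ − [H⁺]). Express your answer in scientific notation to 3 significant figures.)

[H⁺] = 10^(−pH) = 10^(−1.29) = 5.129e-02 M. For HA ⇌ H⁺ + A⁻, Ka = [H⁺][A⁻]/[HA] = [H⁺]² / ([HA]₀ − [H⁺]) = (5.129e-02)² / (0.446 − 5.129e-02) = 6.66e-03.

K_a = 6.66e-03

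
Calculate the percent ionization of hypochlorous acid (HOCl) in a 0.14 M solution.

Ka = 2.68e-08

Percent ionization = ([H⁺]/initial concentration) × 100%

Using Ka equilibrium: x² + Ka×x - Ka×C = 0. Solving: [H⁺] = 6.1240e-05. Percent = (6.1240e-05/0.14) × 100

Percent ionization = 0.0437%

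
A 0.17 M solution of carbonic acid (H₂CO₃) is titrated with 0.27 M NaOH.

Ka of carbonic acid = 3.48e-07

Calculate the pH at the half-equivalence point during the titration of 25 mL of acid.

At half-equivalence [HA] = [A⁻], so Henderson-Hasselbalch gives pH = pKa = -log(3.48e-07) = 6.46.

pH = pKa = 6.46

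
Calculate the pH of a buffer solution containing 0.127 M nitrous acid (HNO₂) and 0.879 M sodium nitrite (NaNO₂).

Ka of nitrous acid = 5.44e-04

pKa = -log(5.44e-04) = 3.26. pH = pKa + log([A⁻]/[HA]) = 3.26 + log(0.879/0.127)

pH = 4.10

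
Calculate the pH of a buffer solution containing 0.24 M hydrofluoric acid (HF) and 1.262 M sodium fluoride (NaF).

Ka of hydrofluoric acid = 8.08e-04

pKa = -log(8.08e-04) = 3.09. pH = pKa + log([A⁻]/[HA]) = 3.09 + log(1.262/0.24)

pH = 3.81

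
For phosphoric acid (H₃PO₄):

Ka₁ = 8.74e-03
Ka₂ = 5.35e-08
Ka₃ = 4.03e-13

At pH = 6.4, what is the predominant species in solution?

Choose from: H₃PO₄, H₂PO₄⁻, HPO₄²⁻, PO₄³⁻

pKa₁ = 2.06, pKa₂ = 7.27, pKa₃ = 12.39. For a polyprotic acid the predominant species crosses at each pKa: below pKa_n the protonated form dominates, above it the deprotonated form does. At pH = 6.4, the predominant species is H₂PO₄⁻.

H₂PO₄⁻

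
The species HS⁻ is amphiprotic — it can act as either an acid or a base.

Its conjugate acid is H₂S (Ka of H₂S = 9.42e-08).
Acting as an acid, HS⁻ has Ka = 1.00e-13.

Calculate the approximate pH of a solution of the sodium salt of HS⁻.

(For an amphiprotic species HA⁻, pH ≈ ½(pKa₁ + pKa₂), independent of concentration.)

pKa₁ = -log(9.42e-08) = 7.03; pKa₂ = -log(1.00e-13) = 13.00. For an amphiprotic species, pH ≈ ½(pKa₁ + pKa₂) = ½(7.03 + 13.00) = 10.01.

pH = 10.01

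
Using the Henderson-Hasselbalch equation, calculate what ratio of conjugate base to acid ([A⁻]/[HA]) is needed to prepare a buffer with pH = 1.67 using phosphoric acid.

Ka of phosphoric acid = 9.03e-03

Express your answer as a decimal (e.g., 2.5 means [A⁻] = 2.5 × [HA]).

pKa = -log(9.03e-03) = 2.0443. pH = pKa + log([A⁻]/[HA]), so log([A⁻]/[HA]) = pH − pKa = 1.67 − 2.0443 = -0.3743. [A⁻]/[HA] = 10^(-0.3743) = 0.422

[A⁻]/[HA] = 0.422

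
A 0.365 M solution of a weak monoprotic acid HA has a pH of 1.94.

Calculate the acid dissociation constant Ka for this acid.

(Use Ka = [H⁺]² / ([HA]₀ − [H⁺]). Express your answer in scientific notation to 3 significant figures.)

[H⁺] = 10^(−pH) = 10^(−1.94) = 1.148e-02 M. For HA ⇌ H⁺ + A⁻, Ka = [H⁺][A⁻]/[HA] = [H⁺]² / ([HA]₀ − [H⁺]) = (1.148e-02)² / (0.365 − 1.148e-02) = 3.73e-04.

K_a = 3.73e-04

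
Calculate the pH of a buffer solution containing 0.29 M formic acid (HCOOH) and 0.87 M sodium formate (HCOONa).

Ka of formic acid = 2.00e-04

pKa = -log(2.00e-04) = 3.70. pH = pKa + log([A⁻]/[HA]) = 3.70 + log(0.87/0.29)

pH = 4.18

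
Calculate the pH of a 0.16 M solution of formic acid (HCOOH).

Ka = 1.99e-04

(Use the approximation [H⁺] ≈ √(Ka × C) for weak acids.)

[H⁺] = √(Ka × C) = √(1.99e-04 × 0.16) = 5.6427e-03. pH = -log(5.6427e-03)

pH = 2.25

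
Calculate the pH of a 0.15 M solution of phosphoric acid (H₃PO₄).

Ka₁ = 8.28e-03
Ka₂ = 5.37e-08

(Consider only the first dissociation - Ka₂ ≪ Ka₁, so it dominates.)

First dissociation dominates. From Ka₁ = [H⁺][HA⁻]/[H₂A], x² + Ka₁·x − Ka₁·C = 0 with C = 0.15 M and Ka₁ = 8.28e-03. Solving: [H⁺] = (−Ka₁ + √(Ka₁² + 4·Ka₁·C)) / 2 = 3.1344e-02 M. pH = -log(3.1344e-02) = 1.50.

pH = 1.50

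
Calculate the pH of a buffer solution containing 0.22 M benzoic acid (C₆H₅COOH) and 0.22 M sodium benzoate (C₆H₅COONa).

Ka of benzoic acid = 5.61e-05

pKa = -log(5.61e-05) = 4.25. pH = pKa + log([A⁻]/[HA]) = 4.25 + log(0.22/0.22)

pH = 4.25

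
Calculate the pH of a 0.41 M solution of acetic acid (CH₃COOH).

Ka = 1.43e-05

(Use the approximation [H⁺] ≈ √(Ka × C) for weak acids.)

[H⁺] = √(Ka × C) = √(1.43e-05 × 0.41) = 2.4214e-03. pH = -log(2.4214e-03)

pH = 2.62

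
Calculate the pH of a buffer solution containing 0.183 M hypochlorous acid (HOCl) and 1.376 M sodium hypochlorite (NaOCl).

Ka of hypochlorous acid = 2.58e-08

pKa = -log(2.58e-08) = 7.59. pH = pKa + log([A⁻]/[HA]) = 7.59 + log(1.376/0.183)

pH = 8.46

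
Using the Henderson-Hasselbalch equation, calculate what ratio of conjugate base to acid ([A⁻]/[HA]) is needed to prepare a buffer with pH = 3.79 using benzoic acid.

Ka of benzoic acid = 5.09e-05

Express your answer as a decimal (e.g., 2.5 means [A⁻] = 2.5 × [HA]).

pKa = -log(5.09e-05) = 4.2933. pH = pKa + log([A⁻]/[HA]), so log([A⁻]/[HA]) = pH − pKa = 3.79 − 4.2933 = -0.5033. [A⁻]/[HA] = 10^(-0.5033) = 0.314

[A⁻]/[HA] = 0.314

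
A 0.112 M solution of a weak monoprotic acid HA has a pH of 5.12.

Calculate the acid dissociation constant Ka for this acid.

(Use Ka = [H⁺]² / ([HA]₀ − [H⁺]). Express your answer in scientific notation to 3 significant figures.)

[H⁺] = 10^(−pH) = 10^(−5.12) = 7.586e-06 M. For HA ⇌ H⁺ + A⁻, Ka = [H⁺][A⁻]/[HA] = [H⁺]² / ([HA]₀ − [H⁺]) = (7.586e-06)² / (0.112 − 7.586e-06) = 5.14e-10.

K_a = 5.14e-10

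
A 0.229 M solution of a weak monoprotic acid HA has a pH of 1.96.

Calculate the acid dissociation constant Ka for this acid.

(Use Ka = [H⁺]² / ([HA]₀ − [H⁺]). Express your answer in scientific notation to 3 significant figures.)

[H⁺] = 10^(−pH) = 10^(−1.96) = 1.096e-02 M. For HA ⇌ H⁺ + A⁻, Ka = [H⁺][A⁻]/[HA] = [H⁺]² / ([HA]₀ − [H⁺]) = (1.096e-02)² / (0.229 − 1.096e-02) = 5.51e-04.

K_a = 5.51e-04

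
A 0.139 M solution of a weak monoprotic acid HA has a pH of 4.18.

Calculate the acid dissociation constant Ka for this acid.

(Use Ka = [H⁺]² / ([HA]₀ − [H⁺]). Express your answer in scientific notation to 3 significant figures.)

[H⁺] = 10^(−pH) = 10^(−4.18) = 6.607e-05 M. For HA ⇌ H⁺ + A⁻, Ka = [H⁺][A⁻]/[HA] = [H⁺]² / ([HA]₀ − [H⁺]) = (6.607e-05)² / (0.139 − 6.607e-05) = 3.14e-08.

K_a = 3.14e-08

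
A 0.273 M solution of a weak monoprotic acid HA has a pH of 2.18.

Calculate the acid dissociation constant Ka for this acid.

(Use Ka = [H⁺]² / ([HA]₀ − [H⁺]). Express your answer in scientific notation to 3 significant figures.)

[H⁺] = 10^(−pH) = 10^(−2.18) = 6.607e-03 M. For HA ⇌ H⁺ + A⁻, Ka = [H⁺][A⁻]/[HA] = [H⁺]² / ([HA]₀ − [H⁺]) = (6.607e-03)² / (0.273 − 6.607e-03) = 1.64e-04.

K_a = 1.64e-04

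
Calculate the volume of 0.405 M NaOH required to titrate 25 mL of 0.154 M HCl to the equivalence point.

At equivalence: moles acid = moles base. moles HCl = 0.154 × 25/1000 = 0.00385 mol. V_base = moles / 0.405 × 1000 = 9.5 mL.

V_{base} = 9.5 mL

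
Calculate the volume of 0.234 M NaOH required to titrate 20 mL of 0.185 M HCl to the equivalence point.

At equivalence: moles acid = moles base. moles HCl = 0.185 × 20/1000 = 0.0037 mol. V_base = moles / 0.234 × 1000 = 15.8 mL.

V_{base} = 15.8 mL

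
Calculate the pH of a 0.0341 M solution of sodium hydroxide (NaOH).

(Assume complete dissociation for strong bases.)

[OH⁻] = 0.0341 M for strong base. pOH = -log[OH⁻] = 1.47, pH = 14 - pOH

pH = 12.53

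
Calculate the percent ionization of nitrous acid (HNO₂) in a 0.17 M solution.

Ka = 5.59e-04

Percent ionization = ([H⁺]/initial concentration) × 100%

Using Ka equilibrium: x² + Ka×x - Ka×C = 0. Solving: [H⁺] = 9.4728e-03. Percent = (9.4728e-03/0.17) × 100

Percent ionization = 5.57%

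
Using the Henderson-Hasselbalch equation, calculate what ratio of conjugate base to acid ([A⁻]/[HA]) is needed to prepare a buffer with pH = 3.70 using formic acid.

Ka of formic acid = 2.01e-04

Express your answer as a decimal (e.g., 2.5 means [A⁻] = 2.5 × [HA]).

pKa = -log(2.01e-04) = 3.6968. pH = pKa + log([A⁻]/[HA]), so log([A⁻]/[HA]) = pH − pKa = 3.70 − 3.6968 = 0.0032. [A⁻]/[HA] = 10^(0.0032) = 1.01

[A⁻]/[HA] = 1.01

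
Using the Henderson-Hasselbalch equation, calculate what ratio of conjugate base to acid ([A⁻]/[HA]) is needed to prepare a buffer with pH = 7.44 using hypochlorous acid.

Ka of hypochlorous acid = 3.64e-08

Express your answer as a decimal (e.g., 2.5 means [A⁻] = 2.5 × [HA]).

pKa = -log(3.64e-08) = 7.4389. pH = pKa + log([A⁻]/[HA]), so log([A⁻]/[HA]) = pH − pKa = 7.44 − 7.4389 = 0.0011. [A⁻]/[HA] = 10^(0.0011) = 1.00

[A⁻]/[HA] = 1.00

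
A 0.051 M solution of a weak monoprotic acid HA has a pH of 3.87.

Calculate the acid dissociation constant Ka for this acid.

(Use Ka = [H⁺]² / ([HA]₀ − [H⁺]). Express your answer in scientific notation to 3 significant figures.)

[H⁺] = 10^(−pH) = 10^(−3.87) = 1.349e-04 M. For HA ⇌ H⁺ + A⁻, Ka = [H⁺][A⁻]/[HA] = [H⁺]² / ([HA]₀ − [H⁺]) = (1.349e-04)² / (0.051 − 1.349e-04) = 3.58e-07.

K_a = 3.58e-07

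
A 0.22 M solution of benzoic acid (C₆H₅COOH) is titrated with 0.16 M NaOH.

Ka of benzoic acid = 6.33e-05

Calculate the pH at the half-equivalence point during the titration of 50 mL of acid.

At half-equivalence [HA] = [A⁻], so Henderson-Hasselbalch gives pH = pKa = -log(6.33e-05) = 4.20.

pH = pKa = 4.20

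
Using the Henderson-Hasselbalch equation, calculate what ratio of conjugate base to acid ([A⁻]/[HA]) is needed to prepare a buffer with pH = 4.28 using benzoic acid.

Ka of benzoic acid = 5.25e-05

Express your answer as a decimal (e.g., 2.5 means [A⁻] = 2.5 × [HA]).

pKa = -log(5.25e-05) = 4.2798. pH = pKa + log([A⁻]/[HA]), so log([A⁻]/[HA]) = pH − pKa = 4.28 − 4.2798 = 0.0002. [A⁻]/[HA] = 10^(0.0002) = 1.00

[A⁻]/[HA] = 1.00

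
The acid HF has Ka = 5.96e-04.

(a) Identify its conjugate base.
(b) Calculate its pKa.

(a) The conjugate base is formed by removing one H⁺ from HF, giving F⁻. (b) pKa = -log(Ka) = -log(5.96e-04) = 3.22.

Conjugate base: F⁻; pK_a = 3.22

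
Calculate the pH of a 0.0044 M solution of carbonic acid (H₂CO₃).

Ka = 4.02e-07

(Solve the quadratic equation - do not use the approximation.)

x² + Ka×x - Ka×C = 0. Using quadratic formula: [H⁺] = 4.1857e-05

pH = 4.38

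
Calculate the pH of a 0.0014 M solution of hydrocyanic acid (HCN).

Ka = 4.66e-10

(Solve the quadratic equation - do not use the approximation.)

x² + Ka×x - Ka×C = 0. Using quadratic formula: [H⁺] = 8.0748e-07

pH = 6.09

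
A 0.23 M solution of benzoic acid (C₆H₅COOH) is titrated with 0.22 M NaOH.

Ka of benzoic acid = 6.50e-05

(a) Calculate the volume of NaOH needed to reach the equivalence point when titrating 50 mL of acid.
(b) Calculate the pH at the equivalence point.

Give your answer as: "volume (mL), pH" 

moles acid = 0.23 × 50/1000 = 0.0115 mol; V_base = moles/0.22 × 1000 = 52.3 mL. At equivalence only the conjugate base is present: [A⁻] = 0.0115/0.102 = 1.1244e-01 M. Kb = Kw/Ka = 1.54e-10; [OH⁻] = √(Kb × [A⁻]) = 4.1592e-06; pOH = 5.38; pH = 14 - pOH = 8.62.

V = 52.3 mL, pH = 8.62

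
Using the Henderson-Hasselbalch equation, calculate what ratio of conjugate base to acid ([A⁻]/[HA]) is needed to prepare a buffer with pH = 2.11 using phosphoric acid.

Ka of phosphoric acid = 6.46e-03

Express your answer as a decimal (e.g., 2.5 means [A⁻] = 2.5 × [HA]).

pKa = -log(6.46e-03) = 2.1898. pH = pKa + log([A⁻]/[HA]), so log([A⁻]/[HA]) = pH − pKa = 2.11 − 2.1898 = -0.0798. [A⁻]/[HA] = 10^(-0.0798) = 0.832

[A⁻]/[HA] = 0.832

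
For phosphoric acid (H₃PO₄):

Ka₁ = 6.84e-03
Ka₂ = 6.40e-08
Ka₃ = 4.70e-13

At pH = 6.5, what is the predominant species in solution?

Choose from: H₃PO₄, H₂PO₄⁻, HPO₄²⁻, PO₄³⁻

pKa₁ = 2.16, pKa₂ = 7.19, pKa₃ = 12.33. For a polyprotic acid the predominant species crosses at each pKa: below pKa_n the protonated form dominates, above it the deprotonated form does. At pH = 6.5, the predominant species is H₂PO₄⁻.

H₂PO₄⁻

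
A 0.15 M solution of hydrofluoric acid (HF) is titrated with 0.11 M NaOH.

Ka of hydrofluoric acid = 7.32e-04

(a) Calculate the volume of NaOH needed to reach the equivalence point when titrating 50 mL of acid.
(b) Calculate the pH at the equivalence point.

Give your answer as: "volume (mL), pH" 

moles acid = 0.15 × 50/1000 = 0.0075 mol; V_base = moles/0.11 × 1000 = 68.2 mL. At equivalence only the conjugate base is present: [A⁻] = 0.0075/0.118 = 6.3462e-02 M. Kb = Kw/Ka = 1.37e-11; [OH⁻] = √(Kb × [A⁻]) = 9.3111e-07; pOH = 6.03; pH = 14 - pOH = 7.97.

V = 68.2 mL, pH = 7.97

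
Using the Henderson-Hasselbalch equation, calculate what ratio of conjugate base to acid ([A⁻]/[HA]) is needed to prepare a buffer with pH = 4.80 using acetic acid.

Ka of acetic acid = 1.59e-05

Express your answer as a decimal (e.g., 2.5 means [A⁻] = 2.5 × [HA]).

pKa = -log(1.59e-05) = 4.7986. pH = pKa + log([A⁻]/[HA]), so log([A⁻]/[HA]) = pH − pKa = 4.80 − 4.7986 = 0.0014. [A⁻]/[HA] = 10^(0.0014) = 1.00

[A⁻]/[HA] = 1.00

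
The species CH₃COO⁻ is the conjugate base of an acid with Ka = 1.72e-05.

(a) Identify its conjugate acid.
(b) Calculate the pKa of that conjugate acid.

(a) The conjugate acid is formed by adding one H⁺ to CH₃COO⁻, giving CH₃COOH. (b) pKa = -log(Ka) = -log(1.72e-05) = 4.76.

Conjugate acid: CH₃COOH; pK_a = 4.76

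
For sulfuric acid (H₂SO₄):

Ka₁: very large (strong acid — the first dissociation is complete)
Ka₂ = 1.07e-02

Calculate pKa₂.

pKa₂ = -log(Ka₂) = -log(1.07e-02) = 1.97.

pK_{a2} = 1.97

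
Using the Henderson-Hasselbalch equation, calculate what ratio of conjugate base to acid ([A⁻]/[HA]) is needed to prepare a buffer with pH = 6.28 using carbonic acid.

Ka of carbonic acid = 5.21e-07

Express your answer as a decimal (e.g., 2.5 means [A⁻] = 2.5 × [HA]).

pKa = -log(5.21e-07) = 6.2832. pH = pKa + log([A⁻]/[HA]), so log([A⁻]/[HA]) = pH − pKa = 6.28 − 6.2832 = -0.0032. [A⁻]/[HA] = 10^(-0.0032) = 0.993

[A⁻]/[HA] = 0.993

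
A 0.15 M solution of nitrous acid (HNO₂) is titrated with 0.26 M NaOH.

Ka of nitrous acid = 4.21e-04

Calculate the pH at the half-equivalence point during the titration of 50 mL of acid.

At half-equivalence [HA] = [A⁻], so Henderson-Hasselbalch gives pH = pKa = -log(4.21e-04) = 3.38.

pH = pKa = 3.38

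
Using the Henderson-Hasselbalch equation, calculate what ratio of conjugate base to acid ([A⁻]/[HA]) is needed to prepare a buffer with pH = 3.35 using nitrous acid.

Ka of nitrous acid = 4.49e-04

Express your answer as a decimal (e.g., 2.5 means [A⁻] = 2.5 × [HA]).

pKa = -log(4.49e-04) = 3.3478. pH = pKa + log([A⁻]/[HA]), so log([A⁻]/[HA]) = pH − pKa = 3.35 − 3.3478 = 0.0022. [A⁻]/[HA] = 10^(0.0022) = 1.01

[A⁻]/[HA] = 1.01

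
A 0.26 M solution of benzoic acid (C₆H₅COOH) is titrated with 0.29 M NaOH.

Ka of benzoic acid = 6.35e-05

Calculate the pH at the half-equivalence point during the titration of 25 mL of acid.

At half-equivalence [HA] = [A⁻], so Henderson-Hasselbalch gives pH = pKa = -log(6.35e-05) = 4.20.

pH = pKa = 4.20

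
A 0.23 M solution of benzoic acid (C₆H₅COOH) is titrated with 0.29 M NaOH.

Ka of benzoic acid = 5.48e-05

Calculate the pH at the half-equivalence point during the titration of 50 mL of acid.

At half-equivalence [HA] = [A⁻], so Henderson-Hasselbalch gives pH = pKa = -log(5.48e-05) = 4.26.

pH = pKa = 4.26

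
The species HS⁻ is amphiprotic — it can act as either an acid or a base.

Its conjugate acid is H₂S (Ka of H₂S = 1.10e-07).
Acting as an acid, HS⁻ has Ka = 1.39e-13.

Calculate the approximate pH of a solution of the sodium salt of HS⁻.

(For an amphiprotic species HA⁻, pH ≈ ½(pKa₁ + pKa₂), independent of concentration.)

pKa₁ = -log(1.10e-07) = 6.96; pKa₂ = -log(1.39e-13) = 12.86. For an amphiprotic species, pH ≈ ½(pKa₁ + pKa₂) = ½(6.96 + 12.86) = 9.91.

pH = 9.91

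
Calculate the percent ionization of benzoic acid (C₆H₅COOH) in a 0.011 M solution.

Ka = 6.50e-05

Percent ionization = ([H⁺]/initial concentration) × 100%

Using Ka equilibrium: x² + Ka×x - Ka×C = 0. Solving: [H⁺] = 8.1370e-04. Percent = (8.1370e-04/0.011) × 100

Percent ionization = 7.4%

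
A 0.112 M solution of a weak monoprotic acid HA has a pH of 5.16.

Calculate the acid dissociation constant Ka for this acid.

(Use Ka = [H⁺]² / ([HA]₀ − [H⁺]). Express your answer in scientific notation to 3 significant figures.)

[H⁺] = 10^(−pH) = 10^(−5.16) = 6.918e-06 M. For HA ⇌ H⁺ + A⁻, Ka = [H⁺][A⁻]/[HA] = [H⁺]² / ([HA]₀ − [H⁺]) = (6.918e-06)² / (0.112 − 6.918e-06) = 4.27e-10.

K_a = 4.27e-10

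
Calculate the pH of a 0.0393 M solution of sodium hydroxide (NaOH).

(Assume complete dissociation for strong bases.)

[OH⁻] = 0.0393 M for strong base. pOH = -log[OH⁻] = 1.41, pH = 14 - pOH

pH = 12.59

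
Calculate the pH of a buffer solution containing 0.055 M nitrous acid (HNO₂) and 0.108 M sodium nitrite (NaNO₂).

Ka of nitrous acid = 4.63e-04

pKa = -log(4.63e-04) = 3.33. pH = pKa + log([A⁻]/[HA]) = 3.33 + log(0.108/0.055)

pH = 3.63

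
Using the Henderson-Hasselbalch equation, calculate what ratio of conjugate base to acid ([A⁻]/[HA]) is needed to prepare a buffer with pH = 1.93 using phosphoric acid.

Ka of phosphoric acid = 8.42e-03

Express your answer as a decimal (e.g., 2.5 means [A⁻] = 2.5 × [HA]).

pKa = -log(8.42e-03) = 2.0747. pH = pKa + log([A⁻]/[HA]), so log([A⁻]/[HA]) = pH − pKa = 1.93 − 2.0747 = -0.1447. [A⁻]/[HA] = 10^(-0.1447) = 0.717

[A⁻]/[HA] = 0.717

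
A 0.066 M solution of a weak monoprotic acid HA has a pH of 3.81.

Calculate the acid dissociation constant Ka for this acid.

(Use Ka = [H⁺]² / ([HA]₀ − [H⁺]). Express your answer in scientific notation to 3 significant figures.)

[H⁺] = 10^(−pH) = 10^(−3.81) = 1.549e-04 M. For HA ⇌ H⁺ + A⁻, Ka = [H⁺][A⁻]/[HA] = [H⁺]² / ([HA]₀ − [H⁺]) = (1.549e-04)² / (0.066 − 1.549e-04) = 3.64e-07.

K_a = 3.64e-07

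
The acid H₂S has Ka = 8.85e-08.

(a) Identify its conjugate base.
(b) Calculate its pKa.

(a) The conjugate base is formed by removing one H⁺ from H₂S, giving HS⁻. (b) pKa = -log(Ka) = -log(8.85e-08) = 7.05.

Conjugate base: HS⁻; pK_a = 7.05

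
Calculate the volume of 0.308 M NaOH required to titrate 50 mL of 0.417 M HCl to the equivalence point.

At equivalence: moles acid = moles base. moles HCl = 0.417 × 50/1000 = 0.02085 mol. V_base = moles / 0.308 × 1000 = 67.7 mL.

V_{base} = 67.7 mL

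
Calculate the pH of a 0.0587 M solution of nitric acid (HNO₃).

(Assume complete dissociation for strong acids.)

[H⁺] = 0.0587 M for strong acid. pH = -log[H⁺] = -log(0.0587)

pH = 1.23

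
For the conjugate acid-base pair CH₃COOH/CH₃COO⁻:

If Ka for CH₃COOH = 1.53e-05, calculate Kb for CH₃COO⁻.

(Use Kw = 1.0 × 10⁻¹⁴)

For a conjugate pair Ka × Kb = Kw, so Kb = Kw/Ka = 1.0 × 10⁻¹⁴ / 1.53e-05 = 6.54e-10.

K_b = 6.54e-10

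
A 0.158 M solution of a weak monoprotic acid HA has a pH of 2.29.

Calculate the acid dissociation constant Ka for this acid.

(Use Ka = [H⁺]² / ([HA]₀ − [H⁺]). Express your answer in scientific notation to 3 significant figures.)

[H⁺] = 10^(−pH) = 10^(−2.29) = 5.129e-03 M. For HA ⇌ H⁺ + A⁻, Ka = [H⁺][A⁻]/[HA] = [H⁺]² / ([HA]₀ − [H⁺]) = (5.129e-03)² / (0.158 − 5.129e-03) = 1.72e-04.

K_a = 1.72e-04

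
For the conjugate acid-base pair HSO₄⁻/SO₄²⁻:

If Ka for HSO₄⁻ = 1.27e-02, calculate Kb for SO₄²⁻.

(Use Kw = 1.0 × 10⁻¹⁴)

For a conjugate pair Ka × Kb = Kw, so Kb = Kw/Ka = 1.0 × 10⁻¹⁴ / 1.27e-02 = 7.87e-13.

K_b = 7.87e-13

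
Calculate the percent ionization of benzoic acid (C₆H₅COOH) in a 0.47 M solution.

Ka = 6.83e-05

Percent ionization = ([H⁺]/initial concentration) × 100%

Using Ka equilibrium: x² + Ka×x - Ka×C = 0. Solving: [H⁺] = 5.6317e-03. Percent = (5.6317e-03/0.47) × 100

Percent ionization = 1.2%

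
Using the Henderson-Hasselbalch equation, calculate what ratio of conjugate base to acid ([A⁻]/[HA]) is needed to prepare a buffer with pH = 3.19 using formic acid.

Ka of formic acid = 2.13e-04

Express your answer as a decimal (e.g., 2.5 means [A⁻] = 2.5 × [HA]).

pKa = -log(2.13e-04) = 3.6716. pH = pKa + log([A⁻]/[HA]), so log([A⁻]/[HA]) = pH − pKa = 3.19 − 3.6716 = -0.4816. [A⁻]/[HA] = 10^(-0.4816) = 0.330

[A⁻]/[HA] = 0.330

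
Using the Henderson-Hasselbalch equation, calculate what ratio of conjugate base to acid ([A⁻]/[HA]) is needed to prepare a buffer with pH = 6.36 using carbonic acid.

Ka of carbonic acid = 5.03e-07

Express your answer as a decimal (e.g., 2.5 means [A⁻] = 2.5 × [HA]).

pKa = -log(5.03e-07) = 6.2984. pH = pKa + log([A⁻]/[HA]), so log([A⁻]/[HA]) = pH − pKa = 6.36 − 6.2984 = 0.0616. [A⁻]/[HA] = 10^(0.0616) = 1.15

[A⁻]/[HA] = 1.15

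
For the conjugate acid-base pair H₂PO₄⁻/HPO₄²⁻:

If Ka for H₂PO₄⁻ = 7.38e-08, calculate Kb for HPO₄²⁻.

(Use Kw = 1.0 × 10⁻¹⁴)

For a conjugate pair Ka × Kb = Kw, so Kb = Kw/Ka = 1.0 × 10⁻¹⁴ / 7.38e-08 = 1.36e-07.

K_b = 1.36e-07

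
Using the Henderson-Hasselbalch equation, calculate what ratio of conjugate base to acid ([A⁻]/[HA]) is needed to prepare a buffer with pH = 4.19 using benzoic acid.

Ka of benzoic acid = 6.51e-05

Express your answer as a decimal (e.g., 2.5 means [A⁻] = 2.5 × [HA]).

pKa = -log(6.51e-05) = 4.1864. pH = pKa + log([A⁻]/[HA]), so log([A⁻]/[HA]) = pH − pKa = 4.19 − 4.1864 = 0.0036. [A⁻]/[HA] = 10^(0.0036) = 1.01

[A⁻]/[HA] = 1.01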